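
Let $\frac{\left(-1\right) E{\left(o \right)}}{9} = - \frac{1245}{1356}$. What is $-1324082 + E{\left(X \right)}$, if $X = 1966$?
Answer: $- \frac{598481329}{452} \approx -1.3241 \cdot 10^{6}$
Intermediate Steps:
$E{\left(o \right)} = \frac{3735}{452}$ ($E{\left(o \right)} = - 9 \left(- \frac{1245}{1356}\right) = - 9 \left(\left(-1245\right) \frac{1}{1356}\right) = \left(-9\right) \left(- \frac{415}{452}\right) = \frac{3735}{452}$)
$-1324082 + E{\left(X \right)} = -1324082 + \frac{3735}{452} = - \frac{598481329}{452}$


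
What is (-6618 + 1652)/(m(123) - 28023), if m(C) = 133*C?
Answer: 2483/5832 ≈ 0.42575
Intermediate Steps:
(-6618 + 1652)/(m(123) - 28023) = (-6618 + 1652)/(133*123 - 28023) = -4966/(16359 - 28023) = -4966/(-11664) = -4966*(-1/11664) = 2483/5832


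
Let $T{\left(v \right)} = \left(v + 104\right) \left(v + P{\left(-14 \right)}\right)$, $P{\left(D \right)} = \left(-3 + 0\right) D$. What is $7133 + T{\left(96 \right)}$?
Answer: $34733$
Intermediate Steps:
$P{\left(D \right)} = - 3 D$
$T{\left(v \right)} = \left(42 + v\right) \left(104 + v\right)$ ($T{\left(v \right)} = \left(v + 104\right) \left(v - -42\right) = \left(104 + v\right) \left(v + 42\right) = \left(104 + v\right) \left(42 + v\right) = \left(42 + v\right) \left(104 + v\right)$)
$7133 + T{\left(96 \right)} = 7133 + \left(4368 + 96^{2} + 146 \cdot 96\right) = 7133 + \left(4368 + 9216 + 14016\right) = 7133 + 27600 = 34733$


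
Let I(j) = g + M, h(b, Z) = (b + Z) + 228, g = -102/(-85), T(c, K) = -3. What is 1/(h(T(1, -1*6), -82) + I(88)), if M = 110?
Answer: 5/1271 ≈ 0.0039339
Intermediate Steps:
g = 6/5 (g = -102*(-1/85) = 6/5 ≈ 1.2000)
h(b, Z) = 228 + Z + b (h(b, Z) = (Z + b) + 228 = 228 + Z + b)
I(j) = 556/5 (I(j) = 6/5 + 110 = 556/5)
1/(h(T(1, -1*6), -82) + I(88)) = 1/((228 - 82 - 3) + 556/5) = 1/(143 + 556/5) = 1/(1271/5) = 5/1271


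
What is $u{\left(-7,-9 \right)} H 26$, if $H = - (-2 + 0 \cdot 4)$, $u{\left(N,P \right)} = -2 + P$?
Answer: $-572$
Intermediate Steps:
$H = 2$ ($H = - (-2 + 0) = \left(-1\right) \left(-2\right) = 2$)
$u{\left(-7,-9 \right)} H 26 = \left(-2 - 9\right) 2 \cdot 26 = \left(-11\right) 2 \cdot 26 = \left(-22\right) 26 = -572$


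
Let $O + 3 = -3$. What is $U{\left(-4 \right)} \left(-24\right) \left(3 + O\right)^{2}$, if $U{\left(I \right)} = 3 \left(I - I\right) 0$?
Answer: $0$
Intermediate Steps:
$O = -6$ ($O = -3 - 3 = -6$)
$U{\left(I \right)} = 0$ ($U{\left(I \right)} = 3 \cdot 0 \cdot 0 = 0 \cdot 0 = 0$)
$U{\left(-4 \right)} \left(-24\right) \left(3 + O\right)^{2} = 0 \left(-24\right) \left(3 - 6\right)^{2} = 0 \left(-3\right)^{2} = 0 \cdot 9 = 0$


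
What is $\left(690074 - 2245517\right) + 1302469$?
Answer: $-252974$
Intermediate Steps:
$\left(690074 - 2245517\right) + 1302469 = -1555443 + 1302469 = -252974$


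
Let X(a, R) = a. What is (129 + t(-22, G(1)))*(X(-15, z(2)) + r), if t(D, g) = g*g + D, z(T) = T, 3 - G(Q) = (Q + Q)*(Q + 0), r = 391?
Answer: 40608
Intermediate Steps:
G(Q) = 3 - 2*Q² (G(Q) = 3 - (Q + Q)*(Q + 0) = 3 - 2*Q*Q = 3 - 2*Q²)
t(D, g) = D + g² (t(D, g) = g² + D = D + g²)
(129 + t(-22, G(1)))*(X(-15, z(2)) + r) = (129 + (-22 + (3 - 2*1²)²))*(-15 + 391) = (129 + (-22 + (3 - 2*1)²))*376 = (129 + (-22 + (3 - 2)²))*376 = (129 + (-22 + 1²))*376 = (129 + (-22 + 1))*376 = (129 - 21)*376 = 108*376 = 40608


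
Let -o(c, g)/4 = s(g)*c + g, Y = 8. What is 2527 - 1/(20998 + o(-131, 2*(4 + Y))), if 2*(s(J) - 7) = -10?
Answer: 55467649/21950 ≈ 2527.0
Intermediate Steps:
s(J) = 2 (s(J) = 7 + (½)*(-10) = 7 - 5 = 2)
o(c, g) = -8*c - 4*g (o(c, g) = -4*(2*c + g) = -4*(g + 2*c) = -8*c - 4*g)
2527 - 1/(20998 + o(-131, 2*(4 + Y))) = 2527 - 1/(20998 + (-8*(-131) - 8*(4 + 8))) = 2527 - 1/(20998 + (1048 - 8*12)) = 2527 - 1/(20998 + (1048 - 4*24)) = 2527 - 1/(20998 + (1048 - 96)) = 2527 - 1/(20998 + 952) = 2527 - 1/21950 = 55467649/21950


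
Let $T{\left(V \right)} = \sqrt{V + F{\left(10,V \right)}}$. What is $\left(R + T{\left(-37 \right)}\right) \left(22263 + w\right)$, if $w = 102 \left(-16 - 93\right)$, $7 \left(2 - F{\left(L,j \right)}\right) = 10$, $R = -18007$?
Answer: $-200688015 + \frac{11145 i \sqrt{1785}}{7} \approx -2.0069 \cdot 10^{8} + 67267.0 i$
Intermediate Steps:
$F{\left(L,j \right)} = \frac{4}{7}$ ($F{\left(L,j \right)} = 2 - \frac{10}{7} = \frac{4}{7}$)
$w = -11118$ ($w = 102 \left(-109\right) = -11118$)
$T{\left(V \right)} = \sqrt{\frac{4}{7} + V}$ ($T{\left(V \right)} = \sqrt{V + \frac{4}{7}} = \sqrt{\frac{4}{7} + V}$)
$\left(R + T{\left(-37 \right)}\right) \left(22263 + w\right) = \left(-18007 + \frac{\sqrt{28 + 49 \left(-37\right)}}{7}\right) \left(22263 - 11118\right) = \left(-18007 + \frac{\sqrt{28 - 1813}}{7}\right) 11145 = \left(-18007 + \frac{\sqrt{-1785}}{7}\right) 11145 = \left(-18007 + \frac{i \sqrt{1785}}{7}\right) 11145 = -200688015 + \frac{11145 i \sqrt{1785}}{7}$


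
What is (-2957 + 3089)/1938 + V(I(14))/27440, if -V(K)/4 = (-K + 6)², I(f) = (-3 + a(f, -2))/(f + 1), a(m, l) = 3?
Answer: 34823/553945 ≈ 0.062864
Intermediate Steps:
I(f) = 0 (I(f) = (-3 + 3)/(f + 1) = 0/(1 + f) = 0)
V(K) = -4*(6 - K)² (V(K) = -4*(-K + 6)² = -4*(6 - K)²)
(-2957 + 3089)/1938 + V(I(14))/27440 = (-2957 + 3089)/1938 - 4*(-6 + 0)²/27440 = 132*(1/1938) - 4*(-6)²*(1/27440) = 22/323 - 4*36*(1/27440) = 22/323 - 144*1/27440 = 22/323 - 9/1715 = 34823/553945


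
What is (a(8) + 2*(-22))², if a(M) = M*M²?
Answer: 219024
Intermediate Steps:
a(M) = M³
(a(8) + 2*(-22))² = (8³ + 2*(-22))² = (512 - 44)² = 468² = 219024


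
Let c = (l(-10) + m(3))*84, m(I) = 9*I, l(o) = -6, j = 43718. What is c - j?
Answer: -41954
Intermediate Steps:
c = 1764 (c = (-6 + 9*3)*84 = (-6 + 27)*84 = 21*84 = 1764)
c - j = 1764 - 1*43718 = 1764 - 43718 = -41954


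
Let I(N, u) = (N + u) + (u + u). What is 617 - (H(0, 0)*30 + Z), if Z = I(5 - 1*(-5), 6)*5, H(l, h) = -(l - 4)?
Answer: 357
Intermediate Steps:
H(l, h) = 4 - l (H(l, h) = -(-4 + l) = 4 - l)
I(N, u) = N + 3*u (I(N, u) = (N + u) + 2*u = N + 3*u)
Z = 140 (Z = ((5 - 1*(-5)) + 3*6)*5 = ((5 + 5) + 18)*5 = (10 + 18)*5 = 28*5 = 140)
617 - (H(0, 0)*30 + Z) = 617 - ((4 - 1*0)*30 + 140) = 617 - ((4 + 0)*30 + 140) = 617 - (4*30 + 140) = 617 - (120 + 140) = 617 - 1*260 = 617 - 260 = 357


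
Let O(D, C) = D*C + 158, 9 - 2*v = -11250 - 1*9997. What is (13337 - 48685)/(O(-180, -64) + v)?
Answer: -17674/11153 ≈ -1.5847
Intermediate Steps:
v = 10628 (v = 9/2 - (-11250 - 1*9997)/2 = 9/2 - (-11250 - 9997)/2 = 9/2 - 1/2*(-21247) = 9/2 + 21247/2 = 10628)
O(D, C) = 158 + C*D (O(D, C) = C*D + 158 = 158 + C*D)
(13337 - 48685)/(O(-180, -64) + v) = (13337 - 48685)/((158 - 64*(-180)) + 10628) = -35348/((158 + 11520) + 10628) = -35348/(11678 + 10628) = -35348/22306 = -35348*1/22306 = -17674/11153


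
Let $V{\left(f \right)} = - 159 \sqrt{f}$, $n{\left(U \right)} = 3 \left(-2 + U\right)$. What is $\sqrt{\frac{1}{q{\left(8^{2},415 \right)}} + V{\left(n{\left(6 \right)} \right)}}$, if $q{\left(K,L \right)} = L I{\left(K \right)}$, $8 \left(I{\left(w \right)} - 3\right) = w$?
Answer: $\frac{\sqrt{4565 - 6626873550 \sqrt{3}}}{4565} \approx 23.469 i$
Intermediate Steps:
$I{\left(w \right)} = 3 + \frac{w}{8}$
$n{\left(U \right)} = -6 + 3 U$
$q{\left(K,L \right)} = L \left(3 + \frac{K}{8}\right)$
$\sqrt{\frac{1}{q{\left(8^{2},415 \right)}} + V{\left(n{\left(6 \right)} \right)}} = \sqrt{\frac{1}{\frac{1}{8} \cdot 415 \left(24 + 8^{2}\right)} - 159 \sqrt{-6 + 3 \cdot 6}} = \sqrt{\frac{1}{\frac{1}{8} \cdot 415 \left(24 + 64\right)} - 159 \sqrt{-6 + 18}} = \sqrt{\frac{1}{\frac{1}{8} \cdot 415 \cdot 88} - 159 \sqrt{12}} = \sqrt{\frac{1}{4565} - 159 \cdot 2 \sqrt{3}} = \sqrt{\frac{1}{4565} - 318 \sqrt{3}}$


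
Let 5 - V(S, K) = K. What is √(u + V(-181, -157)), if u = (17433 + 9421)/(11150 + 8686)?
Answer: √2122946/114 ≈ 12.781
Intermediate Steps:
V(S, K) = 5 - K
u = 463/342 (u = 26854/19836 = 26854*(1/19836) = 463/342 ≈ 1.3538)
√(u + V(-181, -157)) = √(463/342 + (5 - 1*(-157))) = √(463/342 + (5 + 157)) = √(463/342 + 162) = √(55867/342) = √2122946/114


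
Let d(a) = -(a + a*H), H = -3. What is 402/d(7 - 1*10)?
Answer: -67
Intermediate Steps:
d(a) = 2*a (d(a) = -(a + a*(-3)) = -(a - 3*a) = -(-2)*a = 2*a)
402/d(7 - 1*10) = 402/((2*(7 - 1*10))) = 402/((2*(7 - 10))) = 402/((2*(-3))) = 402/(-6) = 402*(-1/6) = -67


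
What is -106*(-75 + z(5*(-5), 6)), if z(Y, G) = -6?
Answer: 8586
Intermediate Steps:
-106*(-75 + z(5*(-5), 6)) = -106*(-75 - 6) = -106*(-81) = 8586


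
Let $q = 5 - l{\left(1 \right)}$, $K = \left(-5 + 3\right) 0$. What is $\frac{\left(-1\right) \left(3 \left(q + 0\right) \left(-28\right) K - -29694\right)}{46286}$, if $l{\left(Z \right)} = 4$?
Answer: $- \frac{14847}{23143} \approx -0.64153$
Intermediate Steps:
$K = 0$ ($K = \left(-2\right) 0 = 0$)
$q = 1$ ($q = 5 - 4 = 1$)
$\frac{\left(-1\right) \left(3 \left(q + 0\right) \left(-28\right) K - -29694\right)}{46286} = \frac{\left(-1\right) \left(3 \left(1 + 0\right) \left(-28\right) 0 - -29694\right)}{46286} = - (3 \cdot 1 \left(-28\right) 0 + 29694) \frac{1}{46286} = - (3 \left(-28\right) 0 + 29694) \frac{1}{46286} = - (\left(-84\right) 0 + 29694) \frac{1}{46286} = - (0 + 29694) \frac{1}{46286} = \left(-1\right) 29694 \cdot \frac{1}{46286} = \left(-29694\right) \frac{1}{46286} = - \frac{14847}{23143}$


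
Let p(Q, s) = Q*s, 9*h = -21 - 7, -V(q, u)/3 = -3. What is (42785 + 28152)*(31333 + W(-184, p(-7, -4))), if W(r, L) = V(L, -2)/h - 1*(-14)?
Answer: 62256793995/28 ≈ 2.2235e+9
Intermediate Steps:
V(q, u) = 9 (V(q, u) = -3*(-3) = 9)
h = -28/9 (h = (-21 - 7)/9 = (⅑)*(-28) = -28/9 ≈ -3.1111)
W(r, L) = 311/28 (W(r, L) = 9/(-28/9) - 1*(-14) = 9*(-9/28) + 14 = -81/28 + 14 = 311/28)
(42785 + 28152)*(31333 + W(-184, p(-7, -4))) = (42785 + 28152)*(31333 + 311/28) = 70937*(877635/28) = 62256793995/28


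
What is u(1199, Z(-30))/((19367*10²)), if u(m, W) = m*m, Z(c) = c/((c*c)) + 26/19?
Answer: 1437601/1936700 ≈ 0.74229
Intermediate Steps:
Z(c) = 26/19 + 1/c (Z(c) = c/(c²) + 26*(1/19) = c/c² + 26/19 = 1/c + 26/19 = 26/19 + 1/c)
u(m, W) = m²
u(1199, Z(-30))/((19367*10²)) = 1199²/((19367*10²)) = 1437601/((19367*100)) = 1437601/1936700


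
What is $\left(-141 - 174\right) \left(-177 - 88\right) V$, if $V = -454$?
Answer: $-37897650$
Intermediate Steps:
$\left(-141 - 174\right) \left(-177 - 88\right) V = \left(-141 - 174\right) \left(-177 - 88\right) \left(-454\right) = \left(-315\right) \left(-265\right) \left(-454\right) = 83475 \left(-454\right) = -37897650$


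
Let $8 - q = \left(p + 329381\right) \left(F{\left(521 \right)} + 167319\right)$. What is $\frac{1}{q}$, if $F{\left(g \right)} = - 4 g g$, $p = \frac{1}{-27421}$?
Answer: $\frac{27421}{8295355196017368} \approx 3.3056 \cdot 10^{-12}$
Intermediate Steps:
$p = - \frac{1}{27421} \approx -3.6468 \cdot 10^{-5}$
$F{\left(g \right)} = - 4 g^{2}$
$q = \frac{8295355196017368}{27421}$ ($q = 8 - \left(- \frac{1}{27421} + 329381\right) \left(- 4 \cdot 521^{2} + 167319\right) = 8 - \frac{9031956400 \left(\left(-4\right) 271441 + 167319\right)}{27421} = 8 - \frac{9031956400 \left(-1085764 + 167319\right)}{27421} = 8 - \frac{9031956400}{27421} \left(-918445\right) = 8 - - \frac{8295355195798000}{27421} = 8 + \frac{8295355195798000}{27421} = \frac{8295355196017368}{27421} \approx 3.0252 \cdot 10^{11}$)
$\frac{1}{q} = \frac{1}{\frac{8295355196017368}{27421}} = \frac{27421}{8295355196017368}$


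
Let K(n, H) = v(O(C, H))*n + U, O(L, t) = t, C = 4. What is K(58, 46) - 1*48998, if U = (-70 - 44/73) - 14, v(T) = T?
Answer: -3388266/73 ≈ -46415.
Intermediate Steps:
U = -6176/73 (U = (-70 - 44*1/73) - 14 = (-70 - 44/73) - 14 = -5154/73 - 14 = -6176/73 ≈ -84.603)
K(n, H) = -6176/73 + H*n (K(n, H) = H*n - 6176/73 = -6176/73 + H*n)
K(58, 46) - 1*48998 = (-6176/73 + 46*58) - 1*48998 = (-6176/73 + 2668) - 48998 = 188588/73 - 48998 = -3388266/73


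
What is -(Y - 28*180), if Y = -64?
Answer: 5104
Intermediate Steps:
-(Y - 28*180) = -(-64 - 28*180) = -(-64 - 5040) = -1*(-5104) = 5104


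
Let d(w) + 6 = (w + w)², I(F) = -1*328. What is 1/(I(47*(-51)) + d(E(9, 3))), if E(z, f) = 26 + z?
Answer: 1/4566 ≈ 0.00021901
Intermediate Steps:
I(F) = -328
d(w) = -6 + 4*w² (d(w) = -6 + (w + w)² = -6 + (2*w)² = -6 + 4*w²)
1/(I(47*(-51)) + d(E(9, 3))) = 1/(-328 + (-6 + 4*(26 + 9)²)) = 1/(-328 + (-6 + 4*35²)) = 1/(-328 + (-6 + 4*1225)) = 1/(-328 + (-6 + 4900)) = 1/(-328 + 4894) = 1/4566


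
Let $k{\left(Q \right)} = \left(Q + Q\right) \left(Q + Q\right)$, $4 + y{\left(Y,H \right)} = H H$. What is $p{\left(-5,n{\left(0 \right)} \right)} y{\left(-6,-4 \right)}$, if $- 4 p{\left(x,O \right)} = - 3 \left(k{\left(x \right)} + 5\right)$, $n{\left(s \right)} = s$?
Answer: $945$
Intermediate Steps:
$y{\left(Y,H \right)} = -4 + H^{2}$ ($y{\left(Y,H \right)} = -4 + H H = -4 + H^{2}$)
$k{\left(Q \right)} = 4 Q^{2}$ ($k{\left(Q \right)} = 2 Q 2 Q = 4 Q^{2}$)
$p{\left(x,O \right)} = \frac{15}{4} + 3 x^{2}$ ($p{\left(x,O \right)} = - \frac{\left(-3\right) \left(4 x^{2} + 5\right)}{4} = - \frac{\left(-3\right) \left(5 + 4 x^{2}\right)}{4} = - \frac{-15 - 12 x^{2}}{4} = \frac{15}{4} + 3 x^{2}$)
$p{\left(-5,n{\left(0 \right)} \right)} y{\left(-6,-4 \right)} = \left(\frac{15}{4} + 3 \left(-5\right)^{2}\right) \left(-4 + \left(-4\right)^{2}\right) = \left(\frac{15}{4} + 3 \cdot 25\right) \left(-4 + 16\right) = \left(\frac{15}{4} + 75\right) 12 = \frac{315}{4} \cdot 12 = 945$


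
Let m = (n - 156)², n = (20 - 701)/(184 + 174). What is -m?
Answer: -3195527841/128164 ≈ -24933.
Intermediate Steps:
n = -681/358 ≈ -1.9022
m = 3195527841/128164 (m = (-681/358 - 156)² = (-56529/358)² = 3195527841/128164 ≈ 24933.)
-m = -1*3195527841/128164 = -3195527841/128164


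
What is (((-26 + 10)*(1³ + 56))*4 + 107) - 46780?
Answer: -50321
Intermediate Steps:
(((-26 + 10)*(1³ + 56))*4 + 107) - 46780 = (-16*(1 + 56)*4 + 107) - 46780 = (-16*57*4 + 107) - 46780 = (-912*4 + 107) - 46780 = (-3648 + 107) - 46780 = -3541 - 46780 = -50321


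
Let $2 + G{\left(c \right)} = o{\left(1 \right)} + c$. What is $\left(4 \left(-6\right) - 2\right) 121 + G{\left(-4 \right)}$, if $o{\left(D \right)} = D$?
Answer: $-3151$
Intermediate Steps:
$G{\left(c \right)} = -1 + c$ ($G{\left(c \right)} = -2 + \left(1 + c\right) = -1 + c$)
$\left(4 \left(-6\right) - 2\right) 121 + G{\left(-4 \right)} = \left(4 \left(-6\right) - 2\right) 121 - 5 = \left(-24 - 2\right) 121 - 5 = \left(-26\right) 121 - 5 = -3146 - 5 = -3151$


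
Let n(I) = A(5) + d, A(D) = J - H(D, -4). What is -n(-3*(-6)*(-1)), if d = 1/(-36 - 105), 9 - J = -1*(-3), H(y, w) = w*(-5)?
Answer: 1975/141 ≈ 14.007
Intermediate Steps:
H(y, w) = -5*w
J = 6 (J = 9 - (-1)*(-3) = 9 - 1*3 = 9 - 3 = 6)
A(D) = -14 (A(D) = 6 - (-5)*(-4) = 6 - 1*20 = 6 - 20 = -14)
d = -1/141 (d = 1/(-141) = -1/141 ≈ -0.0070922)
n(I) = -1975/141 (n(I) = -14 - 1/141 = -1975/141)
-n(-3*(-6)*(-1)) = -1*(-1975/141) = 1975/141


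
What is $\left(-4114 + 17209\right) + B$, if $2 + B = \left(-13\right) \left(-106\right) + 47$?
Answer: $14518$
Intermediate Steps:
$B = 1423$ ($B = -2 + \left(\left(-13\right) \left(-106\right) + 47\right) = -2 + \left(1378 + 47\right) = -2 + 1425 = 1423$)
$\left(-4114 + 17209\right) + B = \left(-4114 + 17209\right) + 1423 = 13095 + 1423 = 14518$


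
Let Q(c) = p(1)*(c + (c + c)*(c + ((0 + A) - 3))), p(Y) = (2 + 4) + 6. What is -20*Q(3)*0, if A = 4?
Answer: 0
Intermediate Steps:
p(Y) = 12 (p(Y) = 6 + 6 = 12)
Q(c) = 12*c + 24*c*(1 + c) (Q(c) = 12*(c + (c + c)*(c + ((0 + 4) - 3))) = 12*(c + (2*c)*(c + (4 - 3))) = 12*(c + (2*c)*(c + 1)) = 12*(c + (2*c)*(1 + c)) = 12*(c + 2*c*(1 + c)) = 12*c + 24*c*(1 + c))
-20*Q(3)*0 = -240*3*(3 + 2*3)*0 = -240*3*(3 + 6)*0 = -240*3*9*0 = -20*324*0 = -6480*0 = 0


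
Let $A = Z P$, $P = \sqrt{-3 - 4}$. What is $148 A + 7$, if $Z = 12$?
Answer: $7 + 1776 i \sqrt{7} \approx 7.0 + 4698.9 i$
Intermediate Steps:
$P = i \sqrt{7}$ ($P = \sqrt{-7} = i \sqrt{7} \approx 2.6458 i$)
$A = 12 i \sqrt{7} \approx 31.749 i$
$148 A + 7 = 148 \cdot 12 i \sqrt{7} + 7 = 1776 i \sqrt{7} + 7 = 7 + 1776 i \sqrt{7}$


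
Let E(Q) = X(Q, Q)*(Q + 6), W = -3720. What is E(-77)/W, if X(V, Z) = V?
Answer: -5467/3720 ≈ -1.4696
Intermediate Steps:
E(Q) = Q*(6 + Q) (E(Q) = Q*(Q + 6) = Q*(6 + Q))
E(-77)/W = -77*(6 - 77)/(-3720) = -77*(-71)*(-1/3720) = 5467*(-1/3720) = -5467/3720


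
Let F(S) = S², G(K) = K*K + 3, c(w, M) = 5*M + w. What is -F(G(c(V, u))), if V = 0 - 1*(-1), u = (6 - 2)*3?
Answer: -13868176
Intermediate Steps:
u = 12 (u = 4*3 = 12)
V = 1 (V = 0 + 1 = 1)
c(w, M) = w + 5*M
G(K) = 3 + K² (G(K) = K² + 3 = 3 + K²)
-F(G(c(V, u))) = -(3 + (1 + 5*12)²)² = -(3 + (1 + 60)²)² = -(3 + 61²)² = -(3 + 3721)² = -1*3724² = -1*13868176 = -13868176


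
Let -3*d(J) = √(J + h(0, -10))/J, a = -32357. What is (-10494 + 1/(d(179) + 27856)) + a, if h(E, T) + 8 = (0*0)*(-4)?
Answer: -1065379977531271511/24862429778157 + 179*√19/24862429778157 ≈ -42851.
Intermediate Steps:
h(E, T) = -8 (h(E, T) = -8 + (0*0)*(-4) = -8 + 0*(-4) = -8 + 0 = -8)
d(J) = -√(-8 + J)/(3*J) (d(J) = -√(J - 8)/(3*J) = -√(-8 + J)/(3*J))
(-10494 + 1/(d(179) + 27856)) + a = (-10494 + 1/(-⅓*√(-8 + 179)/179 + 27856)) - 32357 = (-10494 + 1/(-⅓*1/179*√171 + 27856)) - 32357 = (-10494 + 1/(-⅓*1/179*3*√19 + 27856)) - 32357 = (-10494 + 1/(-√19/179 + 27856)) - 32357 = (-10494 + 1/(27856 - √19/179)) - 32357 = -42851 + 1/(27856 - √19/179)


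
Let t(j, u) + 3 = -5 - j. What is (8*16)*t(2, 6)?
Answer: -1280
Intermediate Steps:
t(j, u) = -8 - j (t(j, u) = -3 + (-5 - j) = -8 - j)
(8*16)*t(2, 6) = (8*16)*(-8 - 1*2) = 128*(-8 - 2) = 128*(-10) = -1280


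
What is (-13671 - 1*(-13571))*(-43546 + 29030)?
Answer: 1451600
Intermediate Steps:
(-13671 - 1*(-13571))*(-43546 + 29030) = (-13671 + 13571)*(-14516) = -100*(-14516) = 1451600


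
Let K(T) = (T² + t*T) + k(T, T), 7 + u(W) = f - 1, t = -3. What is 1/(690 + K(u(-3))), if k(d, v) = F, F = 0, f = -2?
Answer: 1/820 ≈ 0.0012195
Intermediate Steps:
k(d, v) = 0
u(W) = -10 (u(W) = -7 + (-2 - 1) = -7 - 3 = -10)
K(T) = T² - 3*T (K(T) = (T² - 3*T) + 0 = T² - 3*T)
1/(690 + K(u(-3))) = 1/(690 - 10*(-3 - 10)) = 1/(690 - 10*(-13)) = 1/(690 + 130) = 1/820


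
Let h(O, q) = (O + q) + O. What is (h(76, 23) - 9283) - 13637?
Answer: -22745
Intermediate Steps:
h(O, q) = q + 2*O
(h(76, 23) - 9283) - 13637 = ((23 + 2*76) - 9283) - 13637 = ((23 + 152) - 9283) - 13637 = (175 - 9283) - 13637 = -9108 - 13637 = -22745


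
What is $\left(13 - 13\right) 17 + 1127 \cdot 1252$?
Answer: $1411004$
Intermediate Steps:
$\left(13 - 13\right) 17 + 1127 \cdot 1252 = 0 \cdot 17 + 1411004 = 0 + 1411004 = 1411004$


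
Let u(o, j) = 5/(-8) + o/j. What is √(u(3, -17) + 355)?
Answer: √1637814/68 ≈ 18.820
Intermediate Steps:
u(o, j) = -5/8 + o/j (u(o, j) = 5*(-⅛) + o/j = -5/8 + o/j)
√(u(3, -17) + 355) = √((-5/8 + 3/(-17)) + 355) = √((-5/8 + 3*(-1/17)) + 355) = √((-5/8 - 3/17) + 355) = √(-109/136 + 355) = √(48171/136) = √1637814/68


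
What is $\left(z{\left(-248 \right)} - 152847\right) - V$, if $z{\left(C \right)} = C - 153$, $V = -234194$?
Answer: $80946$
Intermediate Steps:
$z{\left(C \right)} = -153 + C$
$\left(z{\left(-248 \right)} - 152847\right) - V = \left(\left(-153 - 248\right) - 152847\right) - -234194 = \left(-401 - 152847\right) + 234194 = -153248 + 234194 = 80946$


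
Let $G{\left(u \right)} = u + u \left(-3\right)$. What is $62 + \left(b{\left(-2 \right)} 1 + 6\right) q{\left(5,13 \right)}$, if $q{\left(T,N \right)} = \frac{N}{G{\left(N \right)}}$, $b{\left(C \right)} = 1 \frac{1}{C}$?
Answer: $\frac{237}{4} \approx 59.25$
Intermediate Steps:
$G{\left(u \right)} = - 2 u$ ($G{\left(u \right)} = u - 3 u = - 2 u$)
$b{\left(C \right)} = \frac{1}{C}$
$q{\left(T,N \right)} = - \frac{1}{2}$ ($q{\left(T,N \right)} = \frac{N}{\left(-2\right) N} = N \left(- \frac{1}{2 N}\right) = - \frac{1}{2}$)
$62 + \left(b{\left(-2 \right)} 1 + 6\right) q{\left(5,13 \right)} = 62 + \left(\frac{1}{-2} \cdot 1 + 6\right) \left(- \frac{1}{2}\right) = 62 + \left(\left(- \frac{1}{2}\right) 1 + 6\right) \left(- \frac{1}{2}\right) = 62 + \left(- \frac{1}{2} + 6\right) \left(- \frac{1}{2}\right) = 62 + \frac{11}{2} \left(- \frac{1}{2}\right) = 62 - \frac{11}{4} = \frac{237}{4}$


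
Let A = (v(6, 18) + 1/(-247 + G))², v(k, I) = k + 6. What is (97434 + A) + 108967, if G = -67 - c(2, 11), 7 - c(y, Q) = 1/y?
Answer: 84865385381/410881 ≈ 2.0655e+5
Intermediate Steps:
v(k, I) = 6 + k
c(y, Q) = 7 - 1/y
G = -147/2 (G = -67 - (7 - 1/2) = -67 - (7 - 1*½) = -67 - (7 - ½) = -67 - 1*13/2 = -67 - 13/2 = -147/2 ≈ -73.500)
A = 59136100/410881 (A = ((6 + 6) + 1/(-247 - 147/2))² = (12 + 1/(-641/2))² = (12 - 2/641)² = (7690/641)² = 59136100/410881 ≈ 143.93)
(97434 + A) + 108967 = (97434 + 59136100/410881) + 108967 = 40092915454/410881 + 108967 = 84865385381/410881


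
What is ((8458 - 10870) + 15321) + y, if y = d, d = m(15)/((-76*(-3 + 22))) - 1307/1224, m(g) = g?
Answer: 5703545959/441864 ≈ 12908.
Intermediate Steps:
d = -476417/441864 (d = 15/((-76*(-3 + 22))) - 1307/1224 = 15/((-76*19)) - 1307*1/1224 = 15/(-1444) - 1307/1224 = 15*(-1/1444) - 1307/1224 = -15/1444 - 1307/1224 = -476417/441864 ≈ -1.0782)
y = -476417/441864 ≈ -1.0782
((8458 - 10870) + 15321) + y = ((8458 - 10870) + 15321) - 476417/441864 = (-2412 + 15321) - 476417/441864 = 12909 - 476417/441864 = 5703545959/441864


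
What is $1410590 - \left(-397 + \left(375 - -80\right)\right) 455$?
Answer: $1384200$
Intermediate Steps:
$1410590 - \left(-397 + \left(375 - -80\right)\right) 455 = 1410590 - \left(-397 + \left(375 + 80\right)\right) 455 = 1410590 - \left(-397 + 455\right) 455 = 1410590 - 58 \cdot 455 = 1410590 - 26390 = 1384200$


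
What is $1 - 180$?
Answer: $-179$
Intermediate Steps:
$1 - 180 = -179$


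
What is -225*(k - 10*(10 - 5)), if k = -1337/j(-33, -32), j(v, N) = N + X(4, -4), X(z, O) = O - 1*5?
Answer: 160425/41 ≈ 3912.8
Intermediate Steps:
X(z, O) = -5 + O (X(z, O) = O - 5 = -5 + O)
j(v, N) = -9 + N (j(v, N) = N + (-5 - 4) = N - 9 = -9 + N)
k = 1337/41 (k = -1337/(-9 - 32) = -1337/(-41) = -1337*(-1/41) = 1337/41 ≈ 32.610)
-225*(k - 10*(10 - 5)) = -225*(1337/41 - 10*(10 - 5)) = -225*(1337/41 - 10*5) = -225*(1337/41 - 50) = -225*(-713/41) = 160425/41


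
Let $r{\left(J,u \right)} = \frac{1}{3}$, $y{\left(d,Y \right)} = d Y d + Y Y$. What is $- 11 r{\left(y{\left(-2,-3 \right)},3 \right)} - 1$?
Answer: $- \frac{14}{3} \approx -4.6667$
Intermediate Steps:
$y{\left(d,Y \right)} = Y^{2} + Y d^{2}$ ($y{\left(d,Y \right)} = Y d d + Y^{2} = Y d^{2} + Y^{2} = Y^{2} + Y d^{2}$)
$r{\left(J,u \right)} = \frac{1}{3}$
$- 11 r{\left(y{\left(-2,-3 \right)},3 \right)} - 1 = \left(-11\right) \frac{1}{3} - 1 = - \frac{11}{3} - 1 = - \frac{14}{3}$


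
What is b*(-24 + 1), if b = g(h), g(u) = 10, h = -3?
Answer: -230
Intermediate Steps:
b = 10
b*(-24 + 1) = 10*(-24 + 1) = 10*(-23) = -230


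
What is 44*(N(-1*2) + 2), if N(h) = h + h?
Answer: -88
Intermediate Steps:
N(h) = 2*h
44*(N(-1*2) + 2) = 44*(2*(-1*2) + 2) = 44*(2*(-2) + 2) = 44*(-4 + 2) = 44*(-2) = -88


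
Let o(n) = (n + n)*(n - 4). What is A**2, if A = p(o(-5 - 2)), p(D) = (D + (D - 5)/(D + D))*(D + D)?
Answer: 2263951561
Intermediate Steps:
o(n) = 2*n*(-4 + n) (o(n) = (2*n)*(-4 + n) = 2*n*(-4 + n))
p(D) = 2*D*(D + (-5 + D)/(2*D)) (p(D) = (D + (-5 + D)/((2*D)))*(2*D) = (D + (-5 + D)*(1/(2*D)))*(2*D) = (D + (-5 + D)/(2*D))*(2*D) = 2*D*(D + (-5 + D)/(2*D)))
A = 47581 (A = -5 + 2*(-5 - 2)*(-4 + (-5 - 2)) + 2*(2*(-5 - 2)*(-4 + (-5 - 2)))**2 = -5 + 2*(-7)*(-4 - 7) + 2*(2*(-7)*(-4 - 7))**2 = -5 + 2*(-7)*(-11) + 2*(2*(-7)*(-11))**2 = -5 + 154 + 2*154**2 = -5 + 154 + 2*23716 = -5 + 154 + 47432 = 47581)
A**2 = 47581**2 = 2263951561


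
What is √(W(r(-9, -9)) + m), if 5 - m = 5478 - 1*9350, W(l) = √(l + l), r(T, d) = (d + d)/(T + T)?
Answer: √(3877 + √2) ≈ 62.277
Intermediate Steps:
r(T, d) = d/T (r(T, d) = (2*d)/((2*T)) = (2*d)*(1/(2*T)) = d/T)
W(l) = √2*√l (W(l) = √(2*l) = √2*√l)
m = 3877 (m = 5 - (5478 - 1*9350) = 5 - (5478 - 9350) = 5 - 1*(-3872) = 5 + 3872 = 3877)
√(W(r(-9, -9)) + m) = √(√2*√(-9/(-9)) + 3877) = √(√2*√(-9*(-⅑)) + 3877) = √(√2*√1 + 3877) = √(√2*1 + 3877) = √(√2 + 3877) = √(3877 + √2)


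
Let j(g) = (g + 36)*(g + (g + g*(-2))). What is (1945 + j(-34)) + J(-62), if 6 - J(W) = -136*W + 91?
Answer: -6572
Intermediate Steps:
j(g) = 0 (j(g) = (36 + g)*(g + (g - 2*g)) = (36 + g)*(g - g) = (36 + g)*0 = 0)
J(W) = -85 + 136*W (J(W) = 6 - (-136*W + 91) = 6 - (91 - 136*W) = 6 + (-91 + 136*W) = -85 + 136*W)
(1945 + j(-34)) + J(-62) = (1945 + 0) + (-85 + 136*(-62)) = 1945 + (-85 - 8432) = 1945 - 8517 = -6572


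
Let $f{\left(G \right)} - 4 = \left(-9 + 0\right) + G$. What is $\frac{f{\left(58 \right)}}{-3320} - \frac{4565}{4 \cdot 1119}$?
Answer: $- \frac{3848257}{3715080} \approx -1.0358$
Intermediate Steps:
$f{\left(G \right)} = -5 + G$ ($f{\left(G \right)} = 4 + \left(\left(-9 + 0\right) + G\right) = 4 + \left(-9 + G\right) = -5 + G$)
$\frac{f{\left(58 \right)}}{-3320} - \frac{4565}{4 \cdot 1119} = \frac{-5 + 58}{-3320} - \frac{4565}{4 \cdot 1119} = 53 \left(- \frac{1}{3320}\right) - \frac{4565}{4476} = - \frac{53}{3320} - \frac{4565}{4476} = - \frac{3848257}{3715080}$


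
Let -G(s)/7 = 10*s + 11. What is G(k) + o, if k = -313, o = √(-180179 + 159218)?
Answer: 21833 + 3*I*√2329 ≈ 21833.0 + 144.78*I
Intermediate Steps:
o = 3*I*√2329 (o = √(-20961) = 3*I*√2329 ≈ 144.78*I)
G(s) = -77 - 70*s (G(s) = -7*(10*s + 11) = -7*(11 + 10*s) = -77 - 70*s)
G(k) + o = (-77 - 70*(-313)) + 3*I*√2329 = (-77 + 21910) + 3*I*√2329 = 21833 + 3*I*√2329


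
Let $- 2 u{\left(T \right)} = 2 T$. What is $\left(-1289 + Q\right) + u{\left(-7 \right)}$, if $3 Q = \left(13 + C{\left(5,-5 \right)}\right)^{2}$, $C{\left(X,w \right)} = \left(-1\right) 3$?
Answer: $- \frac{3746}{3} \approx -1248.7$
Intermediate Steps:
$C{\left(X,w \right)} = -3$
$u{\left(T \right)} = - T$ ($u{\left(T \right)} = - \frac{2 T}{2} = - T$)
$Q = \frac{100}{3}$ ($Q = \frac{\left(13 - 3\right)^{2}}{3} = \frac{10^{2}}{3} = \frac{1}{3} \cdot 100 = \frac{100}{3} \approx 33.333$)
$\left(-1289 + Q\right) + u{\left(-7 \right)} = \left(-1289 + \frac{100}{3}\right) - -7 = - \frac{3767}{3} + 7 = - \frac{3746}{3}$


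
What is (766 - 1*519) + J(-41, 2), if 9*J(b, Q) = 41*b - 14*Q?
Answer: 514/9 ≈ 57.111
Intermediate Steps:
J(b, Q) = -14*Q/9 + 41*b/9 (J(b, Q) = (41*b - 14*Q)/9 = (-14*Q + 41*b)/9 = -14*Q/9 + 41*b/9)
(766 - 1*519) + J(-41, 2) = (766 - 1*519) + (-14/9*2 + (41/9)*(-41)) = (766 - 519) + (-28/9 - 1681/9) = 247 - 1709/9 = 514/9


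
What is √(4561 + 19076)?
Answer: √23637 ≈ 153.74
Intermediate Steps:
√(4561 + 19076) = √23637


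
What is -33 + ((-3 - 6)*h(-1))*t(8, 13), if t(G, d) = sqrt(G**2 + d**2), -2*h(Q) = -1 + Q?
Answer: -33 - 9*sqrt(233) ≈ -170.38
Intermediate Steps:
h(Q) = 1/2 - Q/2 (h(Q) = -(-1 + Q)/2 = 1/2 - Q/2)
-33 + ((-3 - 6)*h(-1))*t(8, 13) = -33 + ((-3 - 6)*(1/2 - 1/2*(-1)))*sqrt(8**2 + 13**2) = -33 + (-9*(1/2 + 1/2))*sqrt(64 + 169) = -33 + (-9*1)*sqrt(233) = -33 - 9*sqrt(233)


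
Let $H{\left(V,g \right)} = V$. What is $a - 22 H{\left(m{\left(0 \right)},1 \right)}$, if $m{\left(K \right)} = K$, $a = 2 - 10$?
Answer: $-8$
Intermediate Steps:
$a = -8$ ($a = 2 - 10 = -8$)
$a - 22 H{\left(m{\left(0 \right)},1 \right)} = -8 - 0 = -8 + 0 = -8$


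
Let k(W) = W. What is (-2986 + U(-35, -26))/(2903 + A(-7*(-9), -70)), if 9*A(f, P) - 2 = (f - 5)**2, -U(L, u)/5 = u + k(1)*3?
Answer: -99/113 ≈ -0.87611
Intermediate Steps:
U(L, u) = -15 - 5*u (U(L, u) = -5*(u + 1*3) = -5*(u + 3) = -5*(3 + u) = -15 - 5*u)
A(f, P) = 2/9 + (-5 + f)**2/9 (A(f, P) = 2/9 + (f - 5)**2/9 = 2/9 + (-5 + f)**2/9)
(-2986 + U(-35, -26))/(2903 + A(-7*(-9), -70)) = (-2986 + (-15 - 5*(-26)))/(2903 + (2/9 + (-5 - 7*(-9))**2/9)) = (-2986 + (-15 + 130))/(2903 + (2/9 + (-5 + 63)**2/9)) = (-2986 + 115)/(2903 + (2/9 + (1/9)*58**2)) = -2871/(2903 + (2/9 + (1/9)*3364)) = -2871/(2903 + (2/9 + 3364/9)) = -2871/(2903 + 374) = -2871/3277 = -2871*1/3277 = -99/113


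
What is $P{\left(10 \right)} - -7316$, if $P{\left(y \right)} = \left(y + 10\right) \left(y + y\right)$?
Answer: $7716$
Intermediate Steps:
$P{\left(y \right)} = 2 y \left(10 + y\right)$ ($P{\left(y \right)} = \left(10 + y\right) 2 y = 2 y \left(10 + y\right)$)
$P{\left(10 \right)} - -7316 = 2 \cdot 10 \left(10 + 10\right) - -7316 = 2 \cdot 10 \cdot 20 + 7316 = 400 + 7316 = 7716$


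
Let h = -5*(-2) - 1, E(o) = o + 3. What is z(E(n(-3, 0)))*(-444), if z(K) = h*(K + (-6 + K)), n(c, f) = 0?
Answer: 0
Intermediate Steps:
E(o) = 3 + o
h = 9 (h = 10 - 1 = 9)
z(K) = -54 + 18*K (z(K) = 9*(K + (-6 + K)) = 9*(-6 + 2*K) = -54 + 18*K)
z(E(n(-3, 0)))*(-444) = (-54 + 18*(3 + 0))*(-444) = (-54 + 18*3)*(-444) = (-54 + 54)*(-444) = 0*(-444) = 0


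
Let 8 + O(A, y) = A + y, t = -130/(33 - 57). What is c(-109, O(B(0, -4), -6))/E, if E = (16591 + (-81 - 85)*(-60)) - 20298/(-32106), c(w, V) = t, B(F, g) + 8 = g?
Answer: 347815/1704933408 ≈ 0.00020401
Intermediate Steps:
t = 65/12 (t = -130/(-24) = -130*(-1/24) = 65/12 ≈ 5.4167)
B(F, g) = -8 + g
O(A, y) = -8 + A + y (O(A, y) = -8 + (A + y) = -8 + A + y)
c(w, V) = 65/12
E = 142077784/5351 (E = (16591 - 166*(-60)) - 20298*(-1/32106) = (16591 + 9960) + 3383/5351 = 26551 + 3383/5351 = 142077784/5351 ≈ 26552.)
c(-109, O(B(0, -4), -6))/E = 65/(12*(142077784/5351)) = (65/12)*(5351/142077784) = 347815/1704933408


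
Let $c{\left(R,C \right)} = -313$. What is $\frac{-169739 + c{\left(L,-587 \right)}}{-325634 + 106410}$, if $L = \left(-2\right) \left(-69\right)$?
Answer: $\frac{42513}{54806} \approx 0.7757$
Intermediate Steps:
$L = 138$
$\frac{-169739 + c{\left(L,-587 \right)}}{-325634 + 106410} = \frac{-169739 - 313}{-325634 + 106410} = - \frac{170052}{-219224} = \left(-170052\right) \left(- \frac{1}{219224}\right) = \frac{42513}{54806}$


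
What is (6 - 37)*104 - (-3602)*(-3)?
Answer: -14030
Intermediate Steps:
(6 - 37)*104 - (-3602)*(-3) = -31*104 - 1*10806 = -3224 - 10806 = -14030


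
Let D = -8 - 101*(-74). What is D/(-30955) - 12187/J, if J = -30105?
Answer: 30496931/186380055 ≈ 0.16363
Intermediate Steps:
D = 7466 (D = -8 + 7474 = 7466)
D/(-30955) - 12187/J = 7466/(-30955) - 12187/(-30105) = 7466*(-1/30955) - 12187*(-1/30105) = -7466/30955 + 12187/30105 = 30496931/186380055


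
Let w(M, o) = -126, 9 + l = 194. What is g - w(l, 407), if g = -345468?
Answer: -345342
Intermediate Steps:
l = 185 (l = -9 + 194 = 185)
g - w(l, 407) = -345468 - 1*(-126) = -345468 + 126 = -345342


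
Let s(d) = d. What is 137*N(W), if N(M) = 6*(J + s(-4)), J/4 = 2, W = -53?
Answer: 3288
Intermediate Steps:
J = 8 (J = 4*2 = 8)
N(M) = 24 (N(M) = 6*(8 - 4) = 6*4 = 24)
137*N(W) = 137*24 = 3288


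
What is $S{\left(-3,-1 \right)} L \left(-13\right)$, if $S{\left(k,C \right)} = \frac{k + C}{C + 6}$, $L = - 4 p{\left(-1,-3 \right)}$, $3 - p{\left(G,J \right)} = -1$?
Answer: $- \frac{832}{5} \approx -166.4$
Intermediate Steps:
$p{\left(G,J \right)} = 4$ ($p{\left(G,J \right)} = 3 - -1 = 3 + 1 = 4$)
$L = -16$ ($L = \left(-4\right) 4 = -16$)
$S{\left(k,C \right)} = \frac{C + k}{6 + C}$
$S{\left(-3,-1 \right)} L \left(-13\right) = \frac{-1 - 3}{6 - 1} \left(-16\right) \left(-13\right) = \frac{1}{5} \left(-4\right) \left(-16\right) \left(-13\right) = \left(- \frac{4}{5}\right) \left(-16\right) \left(-13\right) = \frac{64}{5} \left(-13\right) = - \frac{832}{5}$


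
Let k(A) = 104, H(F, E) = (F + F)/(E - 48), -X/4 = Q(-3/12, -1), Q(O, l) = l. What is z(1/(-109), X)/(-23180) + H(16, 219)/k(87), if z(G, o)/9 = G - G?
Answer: 4/2223 ≈ 0.0017994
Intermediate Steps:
X = 4 (X = -4*(-1) = 4)
H(F, E) = 2*F/(-48 + E) (H(F, E) = (2*F)/(-48 + E) = 2*F/(-48 + E))
z(G, o) = 0 (z(G, o) = 9*(G - G) = 9*0 = 0)
z(1/(-109), X)/(-23180) + H(16, 219)/k(87) = 0/(-23180) + (2*16/(-48 + 219))/104 = 0*(-1/23180) + (2*16/171)*(1/104) = 0 + (2*16*(1/171))*(1/104) = 0 + (32/171)*(1/104) = 0 + 4/2223 = 4/2223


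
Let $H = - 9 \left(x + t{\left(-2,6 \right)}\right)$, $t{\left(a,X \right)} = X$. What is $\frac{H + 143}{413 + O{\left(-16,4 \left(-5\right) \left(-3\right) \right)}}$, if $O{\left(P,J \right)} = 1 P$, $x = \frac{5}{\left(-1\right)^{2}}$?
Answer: $\frac{44}{397} \approx 0.11083$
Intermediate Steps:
$x = 5$ ($x = \frac{5}{1} = 5 \cdot 1 = 5$)
$O{\left(P,J \right)} = P$
$H = -99$ ($H = - 9 \left(5 + 6\right) = \left(-9\right) 11 = -99$)
$\frac{H + 143}{413 + O{\left(-16,4 \left(-5\right) \left(-3\right) \right)}} = \frac{-99 + 143}{413 - 16} = \frac{44}{397}$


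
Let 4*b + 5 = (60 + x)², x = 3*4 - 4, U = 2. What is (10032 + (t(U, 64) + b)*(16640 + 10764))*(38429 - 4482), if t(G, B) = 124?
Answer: 1189940694459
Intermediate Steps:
x = 8 (x = 12 - 4 = 8)
b = 4619/4 (b = -5/4 + (60 + 8)²/4 = -5/4 + (¼)*68² = -5/4 + (¼)*4624 = -5/4 + 1156 = 4619/4 ≈ 1154.8)
(10032 + (t(U, 64) + b)*(16640 + 10764))*(38429 - 4482) = (10032 + (124 + 4619/4)*(16640 + 10764))*(38429 - 4482) = (10032 + (5115/4)*27404)*33947 = (10032 + 35042865)*33947 = 35052897*33947 = 1189940694459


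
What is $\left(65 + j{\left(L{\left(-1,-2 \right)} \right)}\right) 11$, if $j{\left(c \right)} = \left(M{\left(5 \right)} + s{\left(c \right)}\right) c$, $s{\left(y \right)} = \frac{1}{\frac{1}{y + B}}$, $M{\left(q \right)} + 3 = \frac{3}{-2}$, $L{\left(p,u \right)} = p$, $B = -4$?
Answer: $\frac{1639}{2} \approx 819.5$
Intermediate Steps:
$M{\left(q \right)} = - \frac{9}{2}$ ($M{\left(q \right)} = -3 + \frac{3}{-2} = -3 + 3 \left(- \frac{1}{2}\right) = -3 - \frac{3}{2} = - \frac{9}{2}$)
$s{\left(y \right)} = -4 + y$ ($s{\left(y \right)} = \frac{1}{\frac{1}{y - 4}} = \frac{1}{\frac{1}{-4 + y}} = -4 + y$)
$j{\left(c \right)} = c \left(- \frac{17}{2} + c\right)$ ($j{\left(c \right)} = \left(- \frac{9}{2} + \left(-4 + c\right)\right) c = \left(- \frac{17}{2} + c\right) c = c \left(- \frac{17}{2} + c\right)$)
$\left(65 + j{\left(L{\left(-1,-2 \right)} \right)}\right) 11 = \left(65 + \frac{1}{2} \left(-1\right) \left(-17 + 2 \left(-1\right)\right)\right) 11 = \left(65 + \frac{1}{2} \left(-1\right) \left(-17 - 2\right)\right) 11 = \left(65 + \frac{1}{2} \left(-1\right) \left(-19\right)\right) 11 = \left(65 + \frac{19}{2}\right) 11 = \frac{149}{2} \cdot 11 = \frac{1639}{2}$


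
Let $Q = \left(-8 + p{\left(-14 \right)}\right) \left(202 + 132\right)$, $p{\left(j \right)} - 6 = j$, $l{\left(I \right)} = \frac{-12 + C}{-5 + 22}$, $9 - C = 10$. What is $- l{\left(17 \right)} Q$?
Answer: $- \frac{69472}{17} \approx -4086.6$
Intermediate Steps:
$C = -1$ ($C = 9 - 10 = -1$)
$l{\left(I \right)} = - \frac{13}{17}$ ($l{\left(I \right)} = \frac{-12 - 1}{-5 + 22} = - \frac{13}{17}$)
$p{\left(j \right)} = 6 + j$
$Q = -5344$ ($Q = \left(-8 + \left(6 - 14\right)\right) \left(202 + 132\right) = \left(-8 - 8\right) 334 = \left(-16\right) 334 = -5344$)
$- l{\left(17 \right)} Q = \left(-1\right) \left(- \frac{13}{17}\right) \left(-5344\right) = \frac{13}{17} \left(-5344\right) = - \frac{69472}{17}$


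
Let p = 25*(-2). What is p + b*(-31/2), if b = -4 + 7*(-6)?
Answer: 663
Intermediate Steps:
p = -50
b = -46 (b = -4 - 42 = -46)
p + b*(-31/2) = -50 - (-1426)/2 = -50 - 46*(-31/2) = -50 + 713 = 663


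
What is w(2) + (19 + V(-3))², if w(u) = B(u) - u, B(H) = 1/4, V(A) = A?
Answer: 1017/4 ≈ 254.25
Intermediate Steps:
B(H) = ¼
w(u) = ¼ - u
w(2) + (19 + V(-3))² = (¼ - 1*2) + (19 - 3)² = (¼ - 2) + 16² = -7/4 + 256 = 1017/4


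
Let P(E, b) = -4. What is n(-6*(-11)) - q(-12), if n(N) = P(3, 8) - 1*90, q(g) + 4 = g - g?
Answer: -90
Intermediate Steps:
q(g) = -4 (q(g) = -4 + (g - g) = -4 + 0 = -4)
n(N) = -94 (n(N) = -4 - 1*90 = -4 - 90 = -94)
n(-6*(-11)) - q(-12) = -94 - 1*(-4) = -94 + 4 = -90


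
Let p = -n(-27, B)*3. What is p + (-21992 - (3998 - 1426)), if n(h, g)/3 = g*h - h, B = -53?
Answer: -37686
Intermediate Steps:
n(h, g) = -3*h + 3*g*h (n(h, g) = 3*(g*h - h) = 3*(-h + g*h) = -3*h + 3*g*h)
p = -13122 (p = -3*(-27)*(-1 - 53)*3 = -3*(-27)*(-54)*3 = -1*4374*3 = -4374*3 = -13122)
p + (-21992 - (3998 - 1426)) = -13122 + (-21992 - (3998 - 1426)) = -13122 + (-21992 - 1*2572) = -13122 + (-21992 - 2572) = -13122 - 24564 = -37686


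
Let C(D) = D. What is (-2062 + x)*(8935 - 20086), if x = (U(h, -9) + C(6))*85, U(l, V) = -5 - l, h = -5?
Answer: 17306352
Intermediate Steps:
x = 510 (x = ((-5 - 1*(-5)) + 6)*85 = ((-5 + 5) + 6)*85 = (0 + 6)*85 = 6*85 = 510)
(-2062 + x)*(8935 - 20086) = (-2062 + 510)*(8935 - 20086) = -1552*(-11151) = 17306352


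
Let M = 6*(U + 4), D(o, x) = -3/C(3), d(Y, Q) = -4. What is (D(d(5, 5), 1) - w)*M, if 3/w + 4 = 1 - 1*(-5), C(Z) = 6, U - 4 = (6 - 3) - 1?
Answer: -120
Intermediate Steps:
U = 6 (U = 4 + ((6 - 3) - 1) = 4 + (3 - 1) = 4 + 2 = 6)
D(o, x) = -½ (D(o, x) = -3/6 = -3*⅙ = -½)
w = 3/2 (w = 3/(-4 + (1 - 1*(-5))) = 3/(-4 + (1 + 5)) = 3/(-4 + 6) = 3/2 ≈ 1.5000)
M = 60 (M = 6*(6 + 4) = 6*10 = 60)
(D(d(5, 5), 1) - w)*M = (-½ - 1*3/2)*60 = (-½ - 3/2)*60 = -2*60 = -120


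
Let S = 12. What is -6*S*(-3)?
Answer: 216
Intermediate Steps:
-6*S*(-3) = -6*12*(-3) = -72*(-3) = 216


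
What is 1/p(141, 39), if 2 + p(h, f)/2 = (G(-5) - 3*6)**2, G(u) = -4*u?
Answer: 1/4 ≈ 0.25000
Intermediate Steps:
p(h, f) = 4 (p(h, f) = -4 + 2*(-4*(-5) - 3*6)**2 = -4 + 2*(20 - 18)**2 = -4 + 2*2**2 = -4 + 2*4 = -4 + 8 = 4)
1/p(141, 39) = 1/4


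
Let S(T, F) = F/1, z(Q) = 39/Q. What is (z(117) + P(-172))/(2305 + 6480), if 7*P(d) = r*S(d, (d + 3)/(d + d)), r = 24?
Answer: 1822/7932855 ≈ 0.00022968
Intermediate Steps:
S(T, F) = F (S(T, F) = F*1 = F)
P(d) = 12*(3 + d)/(7*d) (P(d) = (24*((d + 3)/(d + d)))/7 = (24*((3 + d)/((2*d))))/7 = (24*((3 + d)*(1/(2*d))))/7 = (24*((3 + d)/(2*d)))/7 = (12*(3 + d)/d)/7 = 12*(3 + d)/(7*d))
(z(117) + P(-172))/(2305 + 6480) = (39/117 + (12/7)*(3 - 172)/(-172))/(2305 + 6480) = (39*(1/117) + (12/7)*(-1/172)*(-169))/8785 = (⅓ + 507/301)*(1/8785) = (1822/903)*(1/8785) = 1822/7932855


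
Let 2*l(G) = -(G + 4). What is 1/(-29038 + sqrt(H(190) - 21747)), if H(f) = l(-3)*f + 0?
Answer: -14519/421613643 - I*sqrt(21842)/843227286 ≈ -3.4437e-5 - 1.7527e-7*I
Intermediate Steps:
l(G) = -2 - G/2 (l(G) = (-(G + 4))/2 = (-(4 + G))/2 = (-4 - G)/2 = -2 - G/2)
H(f) = -f/2 (H(f) = (-2 - 1/2*(-3))*f + 0 = (-2 + 3/2)*f + 0 = -f/2 + 0 = -f/2)
1/(-29038 + sqrt(H(190) - 21747)) = 1/(-29038 + sqrt(-1/2*190 - 21747)) = 1/(-29038 + sqrt(-95 - 21747)) = 1/(-29038 + sqrt(-21842)) = 1/(-29038 + I*sqrt(21842))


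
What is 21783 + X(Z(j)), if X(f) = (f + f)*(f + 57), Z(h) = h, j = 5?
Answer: 22403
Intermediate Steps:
X(f) = 2*f*(57 + f) (X(f) = (2*f)*(57 + f) = 2*f*(57 + f))
21783 + X(Z(j)) = 21783 + 2*5*(57 + 5) = 21783 + 2*5*62 = 21783 + 620 = 22403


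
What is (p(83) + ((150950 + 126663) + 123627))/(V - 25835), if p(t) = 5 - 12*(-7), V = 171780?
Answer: 401329/145945 ≈ 2.7499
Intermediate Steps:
p(t) = 89 (p(t) = 5 + 84 = 89)
(p(83) + ((150950 + 126663) + 123627))/(V - 25835) = (89 + ((150950 + 126663) + 123627))/(171780 - 25835) = (89 + (277613 + 123627))/145945 = (89 + 401240)*(1/145945) = 401329*(1/145945) = 401329/145945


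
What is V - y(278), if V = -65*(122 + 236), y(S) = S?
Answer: -23548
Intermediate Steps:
V = -23270 (V = -65*358 = -23270)
V - y(278) = -23270 - 1*278 = -23270 - 278 = -23548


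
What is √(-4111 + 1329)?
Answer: I*√2782 ≈ 52.745*I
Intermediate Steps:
√(-4111 + 1329) = √(-2782) = I*√2782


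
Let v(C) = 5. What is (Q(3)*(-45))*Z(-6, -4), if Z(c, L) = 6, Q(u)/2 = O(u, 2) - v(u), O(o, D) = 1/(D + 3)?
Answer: 2592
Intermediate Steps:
O(o, D) = 1/(3 + D)
Q(u) = -48/5 (Q(u) = 2*(1/(3 + 2) - 1*5) = 2*(1/5 - 5) = 2*(-24/5) = -48/5)
(Q(3)*(-45))*Z(-6, -4) = -48/5*(-45)*6 = 432*6 = 2592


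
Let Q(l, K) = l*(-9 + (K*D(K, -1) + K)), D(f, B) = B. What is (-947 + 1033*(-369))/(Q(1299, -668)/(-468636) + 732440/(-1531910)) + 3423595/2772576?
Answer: 25353391030024891820203/30067495436858976 ≈ 8.4322e+5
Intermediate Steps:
Q(l, K) = -9*l (Q(l, K) = l*(-9 + (K*(-1) + K)) = l*(-9 + (-K + K)) = l*(-9 + 0) = l*(-9) = -9*l)
(-947 + 1033*(-369))/(Q(1299, -668)/(-468636) + 732440/(-1531910)) + 3423595/2772576 = (-947 + 1033*(-369))/(-9*1299/(-468636) + 732440/(-1531910)) + 3423595/2772576 = (-947 - 381177)/(-11691*(-1/468636) + 732440*(-1/1531910)) + 3423595*(1/2772576) = -382124/(3897/156212 - 73244/153191) + 3423595/2772576 = -382124/(-10844606401/23930272492) + 3423595/2772576 = -382124*(-23930272492/10844606401) + 3423595/2772576 = 9144331445733008/10844606401 + 3423595/2772576 = 25353391030024891820203/30067495436858976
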